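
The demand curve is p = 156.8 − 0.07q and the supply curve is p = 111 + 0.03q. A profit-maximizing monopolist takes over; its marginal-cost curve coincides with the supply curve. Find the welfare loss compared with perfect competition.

Competitive equilibrium: 156.8 − 0.07q = 111 + 0.03q → q* = 458, p* = 124.74.
Marginal revenue: MR = 156.8 − 0.14q. Set MR = MC: 156.8 − 0.14q = 111 + 0.03q → q_m = 269.41176.
Price p_m = 156.8 − 0.07·269.41176 = 137.94118; MC(q_m) = 111 + 0.03·269.41176 = 119.08235.
Competitive q* = 458, so Δq = 188.58824; wedge = 137.94118 − 119.08235 = 18.85883.
DWL = ½ × 188.58824 × 18.85883 = 1778.28.

1778.28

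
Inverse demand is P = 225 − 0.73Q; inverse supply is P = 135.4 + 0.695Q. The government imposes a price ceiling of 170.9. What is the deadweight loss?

99.18

Competitive equilibrium: 225 − 0.73Q = 135.4 + 0.695Q → Q* = 62.8772, P* = 179.0996.
At the ceiling P = 170.9, quantity supplied = (170.9 − 135.4)/0.695 = 51.0791.
Willingness to pay at Q' = 51.0791: 225 − 0.73·51.0791 = 187.7123.
ΔQ = 62.8772 − 51.0791 = 11.7981; wedge = 187.7123 − 170.9 = 16.8123.
DWL = ½ × 11.7981 × 16.8123 = 99.18.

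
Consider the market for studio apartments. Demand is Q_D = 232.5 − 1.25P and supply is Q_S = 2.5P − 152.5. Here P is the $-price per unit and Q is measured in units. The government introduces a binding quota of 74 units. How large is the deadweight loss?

In inverse form: demand P = 186 − 0.8Q, supply P = 61 + 0.4Q.
Competitive equilibrium: 186 − 0.8Q = 61 + 0.4Q → Q* = 104.1667, P* = 102.6667.
At Q = 74: demand price = 186 − 0.8·74 = 126.8; supply price = 61 + 0.4·74 = 90.6.
ΔQ = 104.1667 − 74 = 30.1667; wedge = 126.8 − 90.6 = 36.2.
DWL = ½ × 30.1667 × 36.2 = $546.02.

$546.02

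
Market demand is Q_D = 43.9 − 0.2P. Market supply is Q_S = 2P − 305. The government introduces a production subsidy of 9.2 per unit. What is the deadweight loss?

In inverse form: demand P = 219.5 − 5Q, supply P = 152.5 + 0.5Q.
Competitive equilibrium: 219.5 − 5Q = 152.5 + 0.5Q → Q* = 12.1818, P* = 158.5909.
The subsidy lowers effective supply by 9.2: P = 143.3 + 0.5Q.
New quantity: 219.5 − 5Q = 143.3 + 0.5Q → Q' = 13.8545.
Overproduction ΔQ = 13.8545 − 12.1818 = 1.6727; wedge = subsidy = 9.2.
Deadweight loss = ½ × 1.6727 × 9.2 = 7.69.

7.69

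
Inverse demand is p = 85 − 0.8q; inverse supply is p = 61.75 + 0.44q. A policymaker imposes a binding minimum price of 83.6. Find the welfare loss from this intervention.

179.18

Competitive equilibrium: 85 − 0.8q = 61.75 + 0.44q → q* = 18.75, p* = 70.
At the floor p = 83.6, quantity demanded = (85 − 83.6)/0.8 = 1.75.
Sellers' marginal cost at q' = 1.75: 61.75 + 0.44·1.75 = 62.52.
Δq = 18.75 − 1.75 = 17; wedge = 83.6 − 62.52 = 21.08.
Welfare loss = ½ × 17 × 21.08 = 179.18.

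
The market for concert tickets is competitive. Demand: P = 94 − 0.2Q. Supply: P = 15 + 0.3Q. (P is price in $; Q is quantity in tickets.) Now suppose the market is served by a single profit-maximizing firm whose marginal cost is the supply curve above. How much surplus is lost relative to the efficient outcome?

$509.47

Competitive equilibrium: 94 − 0.2Q = 15 + 0.3Q → Q* = 158, P* = 62.4.
Marginal revenue: MR = 94 − 0.4Q. Set MR = MC: 94 − 0.4Q = 15 + 0.3Q → Q_m = 112.8571.
Price P_m = 94 − 0.2·112.8571 = 71.4286; MC(Q_m) = 15 + 0.3·112.8571 = 48.8571.
Competitive Q* = 158, so ΔQ = 45.1429; wedge = 71.4286 − 48.8571 = 22.5715.
Welfare loss = ½ × 45.1429 × 22.5715 = $509.47.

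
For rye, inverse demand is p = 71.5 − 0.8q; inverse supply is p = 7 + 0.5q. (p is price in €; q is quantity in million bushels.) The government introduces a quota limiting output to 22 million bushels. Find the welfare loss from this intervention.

Competitive equilibrium: 71.5 − 0.8q = 7 + 0.5q → q* = 49.6154, p* = 31.8077.
At q = 22: demand price = 71.5 − 0.8·22 = 53.9; supply price = 7 + 0.5·22 = 18.
Δq = 49.6154 − 22 = 27.6154; wedge = 53.9 − 18 = 35.9.
The triangle = ½ × 27.6154 × 35.9 = €495.70 million.

€495.70 million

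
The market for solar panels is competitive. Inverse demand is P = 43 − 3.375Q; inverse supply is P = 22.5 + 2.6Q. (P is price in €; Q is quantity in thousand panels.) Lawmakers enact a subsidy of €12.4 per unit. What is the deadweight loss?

€12.87 thousand

Competitive equilibrium: 43 − 3.375Q = 22.5 + 2.6Q → Q* = 3.431, P* = 31.4205.
The subsidy lowers effective supply by 12.4: P = 10.1 + 2.6Q.
New quantity: 43 − 3.375Q = 10.1 + 2.6Q → Q' = 5.5063.
Overproduction ΔQ = 5.5063 − 3.431 = 2.0753; wedge = subsidy = 12.4.
The triangle = ½ × 2.0753 × 12.4 = €12.87 thousand.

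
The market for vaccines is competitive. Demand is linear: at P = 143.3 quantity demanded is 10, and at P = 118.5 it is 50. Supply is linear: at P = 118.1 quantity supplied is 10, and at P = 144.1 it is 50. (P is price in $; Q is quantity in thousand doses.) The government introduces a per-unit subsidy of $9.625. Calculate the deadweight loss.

$36.47 thousand

Demand slope = (118.5 − 143.3)/(50 − 10) = −0.62, so P = 149.5 − 0.62Q.
Supply slope = (144.1 − 118.1)/(50 − 10) = 0.65, so P = 111.6 + 0.65Q.
Competitive equilibrium: 149.5 − 0.62Q = 111.6 + 0.65Q → Q* = 29.8425, P* = 130.9976.
The subsidy lowers effective supply by 9.625: P = 101.975 + 0.65Q.
New quantity: 149.5 − 0.62Q = 101.975 + 0.65Q → Q' = 37.4213.
Overproduction ΔQ = 37.4213 − 29.8425 = 7.5788; wedge = subsidy = 9.625.
DWL = ½ × 7.5788 × 9.625 = $36.47 thousand.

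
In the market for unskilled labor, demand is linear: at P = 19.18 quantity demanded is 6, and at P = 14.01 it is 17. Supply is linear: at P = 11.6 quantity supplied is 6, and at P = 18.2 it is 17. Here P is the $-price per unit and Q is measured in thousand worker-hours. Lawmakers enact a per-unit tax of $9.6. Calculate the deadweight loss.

Demand slope = (14.01 − 19.18)/(17 − 6) = −0.47, so P = 22 − 0.47Q.
Supply slope = (18.2 − 11.6)/(17 − 6) = 0.6, so P = 8 + 0.6Q.
Competitive equilibrium: 22 − 0.47Q = 8 + 0.6Q → Q* = 13.0841, P* = 15.8505.
With the tax, the buyer price exceeds the seller price by 9.6: (22 − 0.47Q) − (8 + 0.6Q) = 9.6 → Q' = 4.1121.
ΔQ = 13.0841 − 4.1121 = 8.972; the wedge equals the tax, 9.6.
The triangle = ½ × 8.972 × 9.6 = $43.07 thousand.

$43.07 thousand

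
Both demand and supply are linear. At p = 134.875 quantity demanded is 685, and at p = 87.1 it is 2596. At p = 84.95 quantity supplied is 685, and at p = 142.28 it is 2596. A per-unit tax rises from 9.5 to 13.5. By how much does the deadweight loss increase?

Demand slope = (87.1 − 134.875)/(2596 − 685) = −0.025, so p = 152 − 0.025q.
Supply slope = (142.28 − 84.95)/(2596 − 685) = 0.03, so p = 64.4 + 0.03q.
Competitive equilibrium: 152 − 0.025q = 64.4 + 0.03q → q* = 1592.7273, p* = 112.1818.
For a per-unit tax t: Δq = t/0.055, so DWL = ½·t·(t/0.055) = t²/0.11.
At t = 9.5: DWL = 820.455. At t = 13.5: DWL = 1656.818.
Increase = 1656.818 − 820.455 = 836.36.

836.36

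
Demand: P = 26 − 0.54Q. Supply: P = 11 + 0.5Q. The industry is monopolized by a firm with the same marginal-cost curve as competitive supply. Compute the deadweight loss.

12.64

Competitive equilibrium: 26 − 0.54Q = 11 + 0.5Q → Q* = 14.4231, P* = 18.2115.
Marginal revenue: MR = 26 − 1.08Q. Set MR = MC: 26 − 1.08Q = 11 + 0.5Q → Q_m = 9.4937.
Price P_m = 26 − 0.54·9.4937 = 20.8734; MC(Q_m) = 11 + 0.5·9.4937 = 15.7469.
Competitive Q* = 14.4231, so ΔQ = 4.9294; wedge = 20.8734 − 15.7469 = 5.1265.
Welfare loss = ½ × 4.9294 × 5.1265 = 12.64.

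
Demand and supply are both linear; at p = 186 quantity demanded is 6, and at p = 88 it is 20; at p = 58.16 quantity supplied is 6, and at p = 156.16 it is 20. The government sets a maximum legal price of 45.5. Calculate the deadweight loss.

Demand slope = (88 − 186)/(20 − 6) = −7, so p = 228 − 7q.
Supply slope = (156.16 − 58.16)/(20 − 6) = 7, so p = 16.16 + 7q.
Competitive equilibrium: 228 − 7q = 16.16 + 7q → q* = 15.1314, p* = 122.08.
At the ceiling p = 45.5, quantity supplied = (45.5 − 16.16)/7 = 4.1914.
Willingness to pay at q' = 4.1914: 228 − 7·4.1914 = 198.6602.
Δq = 15.1314 − 4.1914 = 10.94; wedge = 198.6602 − 45.5 = 153.1602.
DWL = ½ × 10.94 × 153.1602 = 837.79.

837.79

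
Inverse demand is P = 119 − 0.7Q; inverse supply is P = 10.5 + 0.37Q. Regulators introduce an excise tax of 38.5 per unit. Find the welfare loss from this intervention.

692.64

Competitive equilibrium: 119 − 0.7Q = 10.5 + 0.37Q → Q* = 101.4019, P* = 48.0187.
With the tax, the buyer price exceeds the seller price by 38.5: (119 − 0.7Q) − (10.5 + 0.37Q) = 38.5 → Q' = 65.4206.
ΔQ = 101.4019 − 65.4206 = 35.9813; the wedge equals the tax, 38.5.
DWL = ½ × 35.9813 × 38.5 = 692.64.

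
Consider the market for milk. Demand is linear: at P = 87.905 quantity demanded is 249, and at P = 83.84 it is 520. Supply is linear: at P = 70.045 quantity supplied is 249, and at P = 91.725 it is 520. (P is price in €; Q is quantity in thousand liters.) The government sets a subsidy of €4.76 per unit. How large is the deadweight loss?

Demand slope = (83.84 − 87.905)/(520 − 249) = −0.015, so P = 91.64 − 0.015Q.
Supply slope = (91.725 − 70.045)/(520 − 249) = 0.08, so P = 50.125 + 0.08Q.
Competitive equilibrium: 91.64 − 0.015Q = 50.125 + 0.08Q → Q* = 437, P* = 85.085.
The subsidy lowers effective supply by 4.76: P = 45.365 + 0.08Q.
New quantity: 91.64 − 0.015Q = 45.365 + 0.08Q → Q' = 487.1053.
Overproduction ΔQ = 487.1053 − 437 = 50.1053; wedge = subsidy = 4.76.
Deadweight loss = ½ × 50.1053 × 4.76 = €119.25 thousand.

€119.25 thousand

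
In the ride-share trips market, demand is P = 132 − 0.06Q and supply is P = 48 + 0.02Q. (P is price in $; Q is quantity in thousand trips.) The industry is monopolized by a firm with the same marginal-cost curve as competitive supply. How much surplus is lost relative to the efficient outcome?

$8100 thousand

Competitive equilibrium: 132 − 0.06Q = 48 + 0.02Q → Q* = 1050, P* = 69.
Marginal revenue: MR = 132 − 0.12Q. Set MR = MC: 132 − 0.12Q = 48 + 0.02Q → Q_m = 600.
Price P_m = 132 − 0.06·600 = 96; MC(Q_m) = 48 + 0.02·600 = 60.
Competitive Q* = 1050, so ΔQ = 450; wedge = 96 − 60 = 36.
Welfare loss = ½ × 450 × 36 = $8100 thousand.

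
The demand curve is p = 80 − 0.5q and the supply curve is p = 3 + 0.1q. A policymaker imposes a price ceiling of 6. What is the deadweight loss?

2900.83

Competitive equilibrium: 80 − 0.5q = 3 + 0.1q → q* = 128.3333, p* = 15.8333.
At the ceiling p = 6, quantity supplied = (6 − 3)/0.1 = 30.
Willingness to pay at q' = 30: 80 − 0.5·30 = 65.
Δq = 128.3333 − 30 = 98.3333; wedge = 65 − 6 = 59.
The triangle = ½ × 98.3333 × 59 = 2900.83.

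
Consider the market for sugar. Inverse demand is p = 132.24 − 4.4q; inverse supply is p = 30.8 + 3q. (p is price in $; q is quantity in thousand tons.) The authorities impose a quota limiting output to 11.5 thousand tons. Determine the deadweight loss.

$18.04 thousand

Competitive equilibrium: 132.24 − 4.4q = 30.8 + 3q → q* = 13.7081, p* = 71.9243.
At q = 11.5: demand price = 132.24 − 4.4·11.5 = 81.64; supply price = 30.8 + 3·11.5 = 65.3.
Δq = 13.7081 − 11.5 = 2.2081; wedge = 81.64 − 65.3 = 16.34.
The triangle = ½ × 2.2081 × 16.34 = $18.04 thousand.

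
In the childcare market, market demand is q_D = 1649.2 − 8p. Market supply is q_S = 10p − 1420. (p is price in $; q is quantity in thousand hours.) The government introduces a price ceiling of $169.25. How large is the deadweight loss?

$17.89 thousand

In inverse form: demand p = 206.15 − 0.125q, supply p = 142 + 0.1q.
Competitive equilibrium: 206.15 − 0.125q = 142 + 0.1q → q* = 285.1111, p* = 170.5111.
At the ceiling p = 169.25, quantity supplied = (169.25 − 142)/0.1 = 272.5.
Willingness to pay at q' = 272.5: 206.15 − 0.125·272.5 = 172.0875.
Δq = 285.1111 − 272.5 = 12.6111; wedge = 172.0875 − 169.25 = 2.8375.
Welfare loss = ½ × 12.6111 × 2.8375 = $17.89 thousand.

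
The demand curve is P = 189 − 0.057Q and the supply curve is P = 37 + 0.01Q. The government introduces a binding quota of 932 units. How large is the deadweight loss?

Competitive equilibrium: 189 − 0.057Q = 37 + 0.01Q → Q* = 2268.6567, P* = 59.6866.
At Q = 932: demand price = 189 − 0.057·932 = 135.876; supply price = 37 + 0.01·932 = 46.32.
ΔQ = 2268.6567 − 932 = 1336.6567; wedge = 135.876 − 46.32 = 89.556.
Deadweight loss = ½ × 1336.6567 × 89.556 = 59852.81.

59852.81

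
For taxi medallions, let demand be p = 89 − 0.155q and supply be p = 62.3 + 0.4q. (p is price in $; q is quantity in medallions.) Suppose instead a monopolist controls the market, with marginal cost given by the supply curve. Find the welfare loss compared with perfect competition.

$30.61

Competitive equilibrium: 89 − 0.155q = 62.3 + 0.4q → q* = 48.1081, p* = 81.5432.
Marginal revenue: MR = 89 − 0.31q. Set MR = MC: 89 − 0.31q = 62.3 + 0.4q → q_m = 37.6056.
Price p_m = 89 − 0.155·37.6056 = 83.1711; MC(q_m) = 62.3 + 0.4·37.6056 = 77.3422.
Competitive q* = 48.1081, so Δq = 10.5025; wedge = 83.1711 − 77.3422 = 5.8289.
The triangle = ½ × 10.5025 × 5.8289 = $30.61.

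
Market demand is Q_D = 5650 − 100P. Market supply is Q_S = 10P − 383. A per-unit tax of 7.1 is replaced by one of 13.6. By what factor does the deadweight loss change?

In inverse form: demand P = 56.5 − 0.01Q, supply P = 38.3 + 0.1Q.
Competitive equilibrium: 56.5 − 0.01Q = 38.3 + 0.1Q → Q* = 165.4545, P* = 54.8455.
For a per-unit tax t: ΔQ = t/0.11, so DWL = ½·t·(t/0.11) = t²/0.22.
At t = 7.1: DWL = 229.136. At t = 13.6: DWL = 840.727.
Ratio = (13.6/7.1)² = 3.669.

3.669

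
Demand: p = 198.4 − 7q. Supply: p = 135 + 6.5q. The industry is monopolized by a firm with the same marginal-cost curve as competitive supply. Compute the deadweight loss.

Competitive equilibrium: 198.4 − 7q = 135 + 6.5q → q* = 4.6963, p* = 165.5259.
Marginal revenue: MR = 198.4 − 14q. Set MR = MC: 198.4 − 14q = 135 + 6.5q → q_m = 3.0927.
Price p_m = 198.4 − 7·3.0927 = 176.7511; MC(q_m) = 135 + 6.5·3.0927 = 155.1026.
Competitive q* = 4.6963, so Δq = 1.6036; wedge = 176.7511 − 155.1026 = 21.6485.
The triangle = ½ × 1.6036 × 21.6485 = 17.36.

17.36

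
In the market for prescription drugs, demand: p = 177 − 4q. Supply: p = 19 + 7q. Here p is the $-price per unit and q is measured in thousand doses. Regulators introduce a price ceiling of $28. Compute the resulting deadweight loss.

Competitive equilibrium: 177 − 4q = 19 + 7q → q* = 14.3636, p* = 119.5455.
At the ceiling p = 28, quantity supplied = (28 − 19)/7 = 1.2857.
Willingness to pay at q' = 1.2857: 177 − 4·1.2857 = 171.8572.
Δq = 14.3636 − 1.2857 = 13.0779; wedge = 171.8572 − 28 = 143.8572.
Deadweight loss = ½ × 13.0779 × 143.8572 = $940.68 thousand.

$940.68 thousand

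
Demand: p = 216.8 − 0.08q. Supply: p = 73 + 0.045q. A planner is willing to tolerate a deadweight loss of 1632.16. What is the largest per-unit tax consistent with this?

Competitive equilibrium: 216.8 − 0.08q = 73 + 0.045q → q* = 1150.4, p* = 124.768.
A tax t gives Δq = t/0.125 and wedge t, so DWL = t²/0.25.
t²/0.25 = 1632.16 → t² = 408.04 → t = 20.2.

20.2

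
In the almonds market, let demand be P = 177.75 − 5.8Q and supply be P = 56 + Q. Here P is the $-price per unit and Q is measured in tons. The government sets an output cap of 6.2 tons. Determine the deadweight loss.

Competitive equilibrium: 177.75 − 5.8Q = 56 + Q → Q* = 17.9044, P* = 73.9044.
At Q = 6.2: demand price = 177.75 − 5.8·6.2 = 141.79; supply price = 56 + 1·6.2 = 62.2.
ΔQ = 17.9044 − 6.2 = 11.7044; wedge = 141.79 − 62.2 = 79.59.
DWL = ½ × 11.7044 × 79.59 = $465.78.

$465.78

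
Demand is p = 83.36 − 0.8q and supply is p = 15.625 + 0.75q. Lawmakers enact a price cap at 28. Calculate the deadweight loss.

573.376

Competitive equilibrium: 83.36 − 0.8q = 15.625 + 0.75q → q* = 43.7, p* = 48.4.
At the ceiling p = 28, quantity supplied = (28 − 15.625)/0.75 = 16.5.
Willingness to pay at q' = 16.5: 83.36 − 0.8·16.5 = 70.16.
Δq = 43.7 − 16.5 = 27.2; wedge = 70.16 − 28 = 42.16.
The triangle = ½ × 27.2 × 42.16 = 573.376.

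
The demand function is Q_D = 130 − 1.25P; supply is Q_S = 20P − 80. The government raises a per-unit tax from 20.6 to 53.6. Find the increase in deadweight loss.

In inverse form: demand P = 104 − 0.8Q, supply P = 4 + 0.05Q.
Competitive equilibrium: 104 − 0.8Q = 4 + 0.05Q → Q* = 117.6471, P* = 9.8824.
For a per-unit tax t: ΔQ = t/0.85, so DWL = ½·t·(t/0.85) = t²/1.7.
At t = 20.6: DWL = 249.624. At t = 53.6: DWL = 1689.976.
Increase = 1689.976 − 249.624 = 1440.35.

1440.35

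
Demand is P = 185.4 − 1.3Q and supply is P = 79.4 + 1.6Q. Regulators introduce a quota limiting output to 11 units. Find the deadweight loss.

946.69

Competitive equilibrium: 185.4 − 1.3Q = 79.4 + 1.6Q → Q* = 36.5517, P* = 137.8828.
At Q = 11: demand price = 185.4 − 1.3·11 = 171.1; supply price = 79.4 + 1.6·11 = 97.
ΔQ = 36.5517 − 11 = 25.5517; wedge = 171.1 − 97 = 74.1.
Deadweight loss = ½ × 25.5517 × 74.1 = 946.69.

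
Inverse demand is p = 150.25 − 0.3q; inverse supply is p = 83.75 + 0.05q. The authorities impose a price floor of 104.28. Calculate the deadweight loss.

236.56

Competitive equilibrium: 150.25 − 0.3q = 83.75 + 0.05q → q* = 190, p* = 93.25.
At the floor p = 104.28, quantity demanded = (150.25 − 104.28)/0.3 = 153.2333.
Sellers' marginal cost at q' = 153.2333: 83.75 + 0.05·153.2333 = 91.4117.
Δq = 190 − 153.2333 = 36.7667; wedge = 104.28 − 91.4117 = 12.8683.
Deadweight loss = ½ × 36.7667 × 12.8683 = 236.56.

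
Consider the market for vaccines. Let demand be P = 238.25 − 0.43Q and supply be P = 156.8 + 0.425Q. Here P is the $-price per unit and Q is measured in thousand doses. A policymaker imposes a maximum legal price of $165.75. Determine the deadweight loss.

Competitive equilibrium: 238.25 − 0.43Q = 156.8 + 0.425Q → Q* = 95.2632, P* = 197.2868.
At the ceiling P = 165.75, quantity supplied = (165.75 − 156.8)/0.425 = 21.0588.
Willingness to pay at Q' = 21.0588: 238.25 − 0.43·21.0588 = 229.1947.
ΔQ = 95.2632 − 21.0588 = 74.2044; wedge = 229.1947 − 165.75 = 63.4447.
The triangle = ½ × 74.2044 × 63.4447 = $2353.94 thousand.

$2353.94 thousand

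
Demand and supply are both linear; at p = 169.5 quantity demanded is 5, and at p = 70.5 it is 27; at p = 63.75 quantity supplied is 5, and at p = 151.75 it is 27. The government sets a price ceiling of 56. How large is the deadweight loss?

878.67

Demand slope = (70.5 − 169.5)/(27 − 5) = −4.5, so p = 192 − 4.5q.
Supply slope = (151.75 − 63.75)/(27 − 5) = 4, so p = 43.75 + 4q.
Competitive equilibrium: 192 − 4.5q = 43.75 + 4q → q* = 17.4412, p* = 113.5147.
At the ceiling p = 56, quantity supplied = (56 − 43.75)/4 = 3.0625.
Willingness to pay at q' = 3.0625: 192 − 4.5·3.0625 = 178.2188.
Δq = 17.4412 − 3.0625 = 14.3787; wedge = 178.2188 − 56 = 122.2188.
Welfare loss = ½ × 14.3787 × 122.2188 = 878.67.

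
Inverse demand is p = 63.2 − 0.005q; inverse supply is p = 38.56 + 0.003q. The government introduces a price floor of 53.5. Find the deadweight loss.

5198.40

Competitive equilibrium: 63.2 − 0.005q = 38.56 + 0.003q → q* = 3080, p* = 47.8.
At the floor p = 53.5, quantity demanded = (63.2 − 53.5)/0.005 = 1940.
Sellers' marginal cost at q' = 1940: 38.56 + 0.003·1940 = 44.38.
Δq = 3080 − 1940 = 1140; wedge = 53.5 − 44.38 = 9.12.
Welfare loss = ½ × 1140 × 9.12 = 5198.40.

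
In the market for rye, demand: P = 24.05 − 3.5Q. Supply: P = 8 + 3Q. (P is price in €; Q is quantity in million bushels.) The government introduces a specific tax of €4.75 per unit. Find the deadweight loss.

Competitive equilibrium: 24.05 − 3.5Q = 8 + 3Q → Q* = 2.4692, P* = 15.4077.
With the tax, the buyer price exceeds the seller price by 4.75: (24.05 − 3.5Q) − (8 + 3Q) = 4.75 → Q' = 1.7385.
ΔQ = 2.4692 − 1.7385 = 0.7307; the wedge equals the tax, 4.75.
The triangle = ½ × 0.7307 × 4.75 = €1.74 million.

€1.74 million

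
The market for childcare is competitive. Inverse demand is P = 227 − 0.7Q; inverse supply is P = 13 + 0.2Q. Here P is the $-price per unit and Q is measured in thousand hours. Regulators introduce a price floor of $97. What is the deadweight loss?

Competitive equilibrium: 227 − 0.7Q = 13 + 0.2Q → Q* = 237.7778, P* = 60.5556.
At the floor P = 97, quantity demanded = (227 − 97)/0.7 = 185.7143.
Sellers' marginal cost at Q' = 185.7143: 13 + 0.2·185.7143 = 50.1429.
ΔQ = 237.7778 − 185.7143 = 52.0635; wedge = 97 − 50.1429 = 46.8571.
DWL = ½ × 52.0635 × 46.8571 = $1219.77 thousand.

$1219.77 thousand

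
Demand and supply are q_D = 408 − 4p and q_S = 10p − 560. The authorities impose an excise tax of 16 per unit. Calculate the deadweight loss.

In inverse form: demand p = 102 − 0.25q, supply p = 56 + 0.1q.
Competitive equilibrium: 102 − 0.25q = 56 + 0.1q → q* = 131.4286, p* = 69.1429.
With the tax, the buyer price exceeds the seller price by 16: (102 − 0.25q) − (56 + 0.1q) = 16 → q' = 85.7143.
Δq = 131.4286 − 85.7143 = 45.7143; the wedge equals the tax, 16.
Deadweight loss = ½ × 45.7143 × 16 = 365.71.

365.71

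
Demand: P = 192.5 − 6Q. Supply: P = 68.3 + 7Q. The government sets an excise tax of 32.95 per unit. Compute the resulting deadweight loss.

41.76

Competitive equilibrium: 192.5 − 6Q = 68.3 + 7Q → Q* = 9.5538, P* = 135.1769.
With the tax, the buyer price exceeds the seller price by 32.95: (192.5 − 6Q) − (68.3 + 7Q) = 32.95 → Q' = 7.0192.
ΔQ = 9.5538 − 7.0192 = 2.5346; the wedge equals the tax, 32.95.
DWL = ½ × 2.5346 × 32.95 = 41.76.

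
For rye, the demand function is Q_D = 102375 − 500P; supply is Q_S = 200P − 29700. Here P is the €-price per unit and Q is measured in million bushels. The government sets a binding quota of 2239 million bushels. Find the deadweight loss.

€117606.64 million

In inverse form: demand P = 204.75 − 0.002Q, supply P = 148.5 + 0.005Q.
Competitive equilibrium: 204.75 − 0.002Q = 148.5 + 0.005Q → Q* = 8035.7143, P* = 188.6786.
At Q = 2239: demand price = 204.75 − 0.002·2239 = 200.272; supply price = 148.5 + 0.005·2239 = 159.695.
ΔQ = 8035.7143 − 2239 = 5796.7143; wedge = 200.272 − 159.695 = 40.577.
Welfare loss = ½ × 5796.7143 × 40.577 = €117606.64 million.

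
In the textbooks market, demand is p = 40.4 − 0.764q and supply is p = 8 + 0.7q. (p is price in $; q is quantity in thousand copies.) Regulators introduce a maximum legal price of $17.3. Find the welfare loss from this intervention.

$57.27 thousand

Competitive equilibrium: 40.4 − 0.764q = 8 + 0.7q → q* = 22.1311, p* = 23.4918.
At the ceiling p = 17.3, quantity supplied = (17.3 − 8)/0.7 = 13.2857.
Willingness to pay at q' = 13.2857: 40.4 − 0.764·13.2857 = 30.2497.
Δq = 22.1311 − 13.2857 = 8.8454; wedge = 30.2497 − 17.3 = 12.9497.
DWL = ½ × 8.8454 × 12.9497 = $57.27 thousand.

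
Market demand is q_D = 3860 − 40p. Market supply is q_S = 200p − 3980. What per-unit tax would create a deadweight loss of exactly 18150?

33

In inverse form: demand p = 96.5 − 0.025q, supply p = 19.9 + 0.005q.
Competitive equilibrium: 96.5 − 0.025q = 19.9 + 0.005q → q* = 2553.3333, p* = 32.6667.
A tax t gives Δq = t/0.03 and wedge t, so DWL = t²/0.06.
t²/0.06 = 18150 → t² = 1089 → t = 33.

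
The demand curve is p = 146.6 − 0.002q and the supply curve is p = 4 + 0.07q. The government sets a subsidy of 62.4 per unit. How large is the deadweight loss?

27040

Competitive equilibrium: 146.6 − 0.002q = 4 + 0.07q → q* = 1980.5556, p* = 142.6389.
The subsidy lowers effective supply by 62.4: p = 0.07q − 58.4.
New quantity: 146.6 − 0.002q = 0.07q − 58.4 → q' = 2847.2222.
Overproduction Δq = 2847.2222 − 1980.5556 = 866.6666; wedge = subsidy = 62.4.
The triangle = ½ × 866.6666 × 62.4 = 27040.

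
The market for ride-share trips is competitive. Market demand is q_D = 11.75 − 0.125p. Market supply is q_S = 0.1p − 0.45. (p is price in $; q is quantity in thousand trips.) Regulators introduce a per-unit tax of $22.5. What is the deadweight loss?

In inverse form: demand p = 94 − 8q, supply p = 4.5 + 10q.
Competitive equilibrium: 94 − 8q = 4.5 + 10q → q* = 4.9722, p* = 54.2222.
With the tax, the buyer price exceeds the seller price by 22.5: (94 − 8q) − (4.5 + 10q) = 22.5 → q' = 3.7222.
Δq = 4.9722 − 3.7222 = 1.25; the wedge equals the tax, 22.5.
The triangle = ½ × 1.25 × 22.5 = $14.06 thousand.

$14.06 thousand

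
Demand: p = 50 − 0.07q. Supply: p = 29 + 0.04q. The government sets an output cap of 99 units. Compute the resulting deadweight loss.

464.60

Competitive equilibrium: 50 − 0.07q = 29 + 0.04q → q* = 190.9091, p* = 36.6364.
At q = 99: demand price = 50 − 0.07·99 = 43.07; supply price = 29 + 0.04·99 = 32.96.
Δq = 190.9091 − 99 = 91.9091; wedge = 43.07 − 32.96 = 10.11.
DWL = ½ × 91.9091 × 10.11 = 464.60.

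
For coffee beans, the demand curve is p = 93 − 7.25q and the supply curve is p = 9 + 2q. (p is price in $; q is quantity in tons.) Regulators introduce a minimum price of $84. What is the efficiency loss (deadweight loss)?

$284.26

Competitive equilibrium: 93 − 7.25q = 9 + 2q → q* = 9.0811, p* = 27.1622.
At the floor p = 84, quantity demanded = (93 − 84)/7.25 = 1.2414.
Sellers' marginal cost at q' = 1.2414: 9 + 2·1.2414 = 11.4828.
Δq = 9.0811 − 1.2414 = 7.8397; wedge = 84 − 11.4828 = 72.5172.
The triangle = ½ × 7.8397 × 72.5172 = $284.26.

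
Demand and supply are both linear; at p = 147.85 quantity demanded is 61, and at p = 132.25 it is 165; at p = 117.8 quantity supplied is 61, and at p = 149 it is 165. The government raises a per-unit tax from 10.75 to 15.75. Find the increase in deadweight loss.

Demand slope = (132.25 − 147.85)/(165 − 61) = −0.15, so p = 157 − 0.15q.
Supply slope = (149 − 117.8)/(165 − 61) = 0.3, so p = 99.5 + 0.3q.
Competitive equilibrium: 157 − 0.15q = 99.5 + 0.3q → q* = 127.7778, p* = 137.8333.
For a per-unit tax t: Δq = t/0.45, so DWL = ½·t·(t/0.45) = t²/0.9.
At t = 10.75: DWL = 128.403. At t = 15.75: DWL = 275.625.
Increase = 275.625 − 128.403 = 147.22.

147.22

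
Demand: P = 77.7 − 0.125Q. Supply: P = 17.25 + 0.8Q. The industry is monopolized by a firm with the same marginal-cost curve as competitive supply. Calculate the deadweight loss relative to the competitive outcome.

27.99

Competitive equilibrium: 77.7 − 0.125Q = 17.25 + 0.8Q → Q* = 65.3514, P* = 69.5311.
Marginal revenue: MR = 77.7 − 0.25Q. Set MR = MC: 77.7 − 0.25Q = 17.25 + 0.8Q → Q_m = 57.5714.
Price P_m = 77.7 − 0.125·57.5714 = 70.5036; MC(Q_m) = 17.25 + 0.8·57.5714 = 63.3071.
Competitive Q* = 65.3514, so ΔQ = 7.78; wedge = 70.5036 − 63.3071 = 7.1965.
The triangle = ½ × 7.78 × 7.1965 = 27.99.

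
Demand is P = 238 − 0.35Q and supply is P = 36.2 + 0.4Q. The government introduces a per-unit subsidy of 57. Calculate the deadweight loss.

Competitive equilibrium: 238 − 0.35Q = 36.2 + 0.4Q → Q* = 269.0667, P* = 143.8267.
The subsidy lowers effective supply by 57: P = 0.4Q − 20.8.
New quantity: 238 − 0.35Q = 0.4Q − 20.8 → Q' = 345.0667.
Overproduction ΔQ = 345.0667 − 269.0667 = 76; wedge = subsidy = 57.
DWL = ½ × 76 × 57 = 2166.

2166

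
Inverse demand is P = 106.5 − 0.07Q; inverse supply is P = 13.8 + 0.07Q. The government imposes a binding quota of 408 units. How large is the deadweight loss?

Competitive equilibrium: 106.5 − 0.07Q = 13.8 + 0.07Q → Q* = 662.1429, P* = 60.15.
At Q = 408: demand price = 106.5 − 0.07·408 = 77.94; supply price = 13.8 + 0.07·408 = 42.36.
ΔQ = 662.1429 − 408 = 254.1429; wedge = 77.94 − 42.36 = 35.58.
DWL = ½ × 254.1429 × 35.58 = 4521.20.

4521.20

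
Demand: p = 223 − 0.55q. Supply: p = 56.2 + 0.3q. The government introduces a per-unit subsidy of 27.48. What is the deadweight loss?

Competitive equilibrium: 223 − 0.55q = 56.2 + 0.3q → q* = 196.2353, p* = 115.0706.
The subsidy lowers effective supply by 27.48: p = 28.72 + 0.3q.
New quantity: 223 − 0.55q = 28.72 + 0.3q → q' = 228.5647.
Overproduction Δq = 228.5647 − 196.2353 = 32.3294; wedge = subsidy = 27.48.
The triangle = ½ × 32.3294 × 27.48 = 444.21.

444.21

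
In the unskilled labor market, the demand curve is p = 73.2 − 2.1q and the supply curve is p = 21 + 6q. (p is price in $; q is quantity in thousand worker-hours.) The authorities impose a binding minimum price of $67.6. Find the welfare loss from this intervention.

Competitive equilibrium: 73.2 − 2.1q = 21 + 6q → q* = 6.4444, p* = 59.6667.
At the floor p = 67.6, quantity demanded = (73.2 − 67.6)/2.1 = 2.6667.
Sellers' marginal cost at q' = 2.6667: 21 + 6·2.6667 = 37.0002.
Δq = 6.4444 − 2.6667 = 3.7777; wedge = 67.6 − 37.0002 = 30.5998.
DWL = ½ × 3.7777 × 30.5998 = $57.80 thousand.

$57.80 thousand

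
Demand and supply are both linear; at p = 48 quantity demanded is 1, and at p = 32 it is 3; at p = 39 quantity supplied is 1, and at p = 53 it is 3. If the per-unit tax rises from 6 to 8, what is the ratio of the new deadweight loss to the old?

1.778

Demand slope = (32 − 48)/(3 − 1) = −8, so p = 56 − 8q.
Supply slope = (53 − 39)/(3 − 1) = 7, so p = 32 + 7q.
Competitive equilibrium: 56 − 8q = 32 + 7q → q* = 1.6, p* = 43.2.
For a per-unit tax t: Δq = t/15, so DWL = ½·t·(t/15) = t²/30.
At t = 6: DWL = 1.2. At t = 8: DWL = 2.133.
Ratio = (8/6)² = 1.778.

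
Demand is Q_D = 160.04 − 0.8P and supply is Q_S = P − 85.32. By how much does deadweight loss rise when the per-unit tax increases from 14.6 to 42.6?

355.91

In inverse form: demand P = 200.05 − 1.25Q, supply P = 85.32 + Q.
Competitive equilibrium: 200.05 − 1.25Q = 85.32 + Q → Q* = 50.9911, P* = 136.3111.
For a per-unit tax t: ΔQ = t/2.25, so DWL = ½·t·(t/2.25) = t²/4.5.
At t = 14.6: DWL = 47.369. At t = 42.6: DWL = 403.28.
Increase = 403.28 − 47.369 = 355.91.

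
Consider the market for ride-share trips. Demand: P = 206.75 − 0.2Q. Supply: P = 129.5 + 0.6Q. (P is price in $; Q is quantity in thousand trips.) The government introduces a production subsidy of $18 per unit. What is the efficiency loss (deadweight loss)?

Competitive equilibrium: 206.75 − 0.2Q = 129.5 + 0.6Q → Q* = 96.5625, P* = 187.4375.
The subsidy lowers effective supply by 18: P = 111.5 + 0.6Q.
New quantity: 206.75 − 0.2Q = 111.5 + 0.6Q → Q' = 119.0625.
Overproduction ΔQ = 119.0625 − 96.5625 = 22.5; wedge = subsidy = 18.
The triangle = ½ × 22.5 × 18 = $202.50 thousand.

$202.50 thousand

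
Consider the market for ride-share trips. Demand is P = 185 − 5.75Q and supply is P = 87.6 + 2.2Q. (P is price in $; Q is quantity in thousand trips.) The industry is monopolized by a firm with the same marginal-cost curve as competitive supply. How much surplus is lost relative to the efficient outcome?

$105.10 thousand

Competitive equilibrium: 185 − 5.75Q = 87.6 + 2.2Q → Q* = 12.2516, P* = 114.5535.
Marginal revenue: MR = 185 − 11.5Q. Set MR = MC: 185 − 11.5Q = 87.6 + 2.2Q → Q_m = 7.1095.
Price P_m = 185 − 5.75·7.1095 = 144.1204; MC(Q_m) = 87.6 + 2.2·7.1095 = 103.2409.
Competitive Q* = 12.2516, so ΔQ = 5.1421; wedge = 144.1204 − 103.2409 = 40.8795.
Welfare loss = ½ × 5.1421 × 40.8795 = $105.10 thousand.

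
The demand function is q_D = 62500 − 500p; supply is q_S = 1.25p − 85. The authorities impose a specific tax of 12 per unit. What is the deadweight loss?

89.78

In inverse form: demand p = 125 − 0.002q, supply p = 68 + 0.8q.
Competitive equilibrium: 125 − 0.002q = 68 + 0.8q → q* = 71.0723, p* = 124.8579.
With the tax, the buyer price exceeds the seller price by 12: (125 − 0.002q) − (68 + 0.8q) = 12 → q' = 56.1097.
Δq = 71.0723 − 56.1097 = 14.9626; the wedge equals the tax, 12.
Welfare loss = ½ × 14.9626 × 12 = 89.78.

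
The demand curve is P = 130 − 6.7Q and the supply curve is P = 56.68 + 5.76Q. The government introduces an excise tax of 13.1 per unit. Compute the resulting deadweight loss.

Competitive equilibrium: 130 − 6.7Q = 56.68 + 5.76Q → Q* = 5.8844, P* = 90.5743.
With the tax, the buyer price exceeds the seller price by 13.1: (130 − 6.7Q) − (56.68 + 5.76Q) = 13.1 → Q' = 4.8331.
ΔQ = 5.8844 − 4.8331 = 1.0513; the wedge equals the tax, 13.1.
Welfare loss = ½ × 1.0513 × 13.1 = 6.89.

6.89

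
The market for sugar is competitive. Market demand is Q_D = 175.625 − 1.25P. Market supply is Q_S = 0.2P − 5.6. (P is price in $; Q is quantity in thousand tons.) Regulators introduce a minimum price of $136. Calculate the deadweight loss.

$550 thousand

In inverse form: demand P = 140.5 − 0.8Q, supply P = 28 + 5Q.
Competitive equilibrium: 140.5 − 0.8Q = 28 + 5Q → Q* = 19.3966, P* = 124.9828.
At the floor P = 136, quantity demanded = (140.5 − 136)/0.8 = 5.625.
Sellers' marginal cost at Q' = 5.625: 28 + 5·5.625 = 56.125.
ΔQ = 19.3966 − 5.625 = 13.7716; wedge = 136 − 56.125 = 79.875.
DWL = ½ × 13.7716 × 79.875 = $550 thousand.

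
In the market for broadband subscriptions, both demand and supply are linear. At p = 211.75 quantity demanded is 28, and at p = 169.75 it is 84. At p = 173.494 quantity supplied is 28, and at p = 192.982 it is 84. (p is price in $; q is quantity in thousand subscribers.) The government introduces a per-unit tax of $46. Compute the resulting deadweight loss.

Demand slope = (169.75 − 211.75)/(84 − 28) = −0.75, so p = 232.75 − 0.75q.
Supply slope = (192.982 − 173.494)/(84 − 28) = 0.348, so p = 163.75 + 0.348q.
Competitive equilibrium: 232.75 − 0.75q = 163.75 + 0.348q → q* = 62.8415, p* = 185.6189.
With the tax, the buyer price exceeds the seller price by 46: (232.75 − 0.75q) − (163.75 + 0.348q) = 46 → q' = 20.9472.
Δq = 62.8415 − 20.9472 = 41.8943; the wedge equals the tax, 46.
Deadweight loss = ½ × 41.8943 × 46 = $963.57 thousand.

$963.57 thousand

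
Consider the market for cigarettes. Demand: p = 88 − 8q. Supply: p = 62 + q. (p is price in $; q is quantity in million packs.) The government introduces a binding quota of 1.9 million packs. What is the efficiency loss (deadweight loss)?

Competitive equilibrium: 88 − 8q = 62 + q → q* = 2.8889, p* = 64.8889.
At q = 1.9: demand price = 88 − 8·1.9 = 72.8; supply price = 62 + 1·1.9 = 63.9.
Δq = 2.8889 − 1.9 = 0.9889; wedge = 72.8 − 63.9 = 8.9.
Deadweight loss = ½ × 0.9889 × 8.9 = $4.40 million.

$4.40 million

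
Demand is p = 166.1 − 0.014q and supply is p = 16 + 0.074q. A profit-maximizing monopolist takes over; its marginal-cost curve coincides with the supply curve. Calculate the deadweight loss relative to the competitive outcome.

2411.60

Competitive equilibrium: 166.1 − 0.014q = 16 + 0.074q → q* = 1705.68182, p* = 142.22045.
Marginal revenue: MR = 166.1 − 0.028q. Set MR = MC: 166.1 − 0.028q = 16 + 0.074q → q_m = 1471.56863.
Price p_m = 166.1 − 0.014·1471.56863 = 145.49804; MC(q_m) = 16 + 0.074·1471.56863 = 124.89608.
Competitive q* = 1705.68182, so Δq = 234.11319; wedge = 145.49804 − 124.89608 = 20.60196.
Welfare loss = ½ × 234.11319 × 20.60196 = 2411.60.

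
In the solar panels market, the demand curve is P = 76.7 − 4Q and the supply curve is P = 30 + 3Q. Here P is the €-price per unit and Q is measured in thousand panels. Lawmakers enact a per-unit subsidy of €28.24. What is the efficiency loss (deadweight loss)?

€56.96 thousand

Competitive equilibrium: 76.7 − 4Q = 30 + 3Q → Q* = 6.6714, P* = 50.0143.
The subsidy lowers effective supply by 28.24: P = 1.76 + 3Q.
New quantity: 76.7 − 4Q = 1.76 + 3Q → Q' = 10.7057.
Overproduction ΔQ = 10.7057 − 6.6714 = 4.0343; wedge = subsidy = 28.24.
Deadweight loss = ½ × 4.0343 × 28.24 = €56.96 thousand.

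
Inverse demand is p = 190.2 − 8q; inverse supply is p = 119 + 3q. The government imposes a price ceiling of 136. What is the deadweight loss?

3.57

Competitive equilibrium: 190.2 − 8q = 119 + 3q → q* = 6.4727, p* = 138.4182.
At the ceiling p = 136, quantity supplied = (136 − 119)/3 = 5.6667.
Willingness to pay at q' = 5.6667: 190.2 − 8·5.6667 = 144.8664.
Δq = 6.4727 − 5.6667 = 0.806; wedge = 144.8664 − 136 = 8.8664.
The triangle = ½ × 0.806 × 8.8664 = 3.57.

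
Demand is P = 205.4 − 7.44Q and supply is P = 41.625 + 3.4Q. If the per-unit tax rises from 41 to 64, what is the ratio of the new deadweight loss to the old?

Competitive equilibrium: 205.4 − 7.44Q = 41.625 + 3.4Q → Q* = 15.1084, P* = 92.9935.
For a per-unit tax t: ΔQ = t/10.84, so DWL = ½·t·(t/10.84) = t²/21.68.
At t = 41: DWL = 77.537. At t = 64: DWL = 188.930.
Ratio = (64/41)² = 2.437.

2.437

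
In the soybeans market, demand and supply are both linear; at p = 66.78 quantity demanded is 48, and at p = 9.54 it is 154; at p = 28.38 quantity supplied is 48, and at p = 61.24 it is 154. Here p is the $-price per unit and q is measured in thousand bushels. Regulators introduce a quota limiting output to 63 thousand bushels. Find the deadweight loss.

$387.01 thousand

Demand slope = (9.54 − 66.78)/(154 − 48) = −0.54, so p = 92.7 − 0.54q.
Supply slope = (61.24 − 28.38)/(154 − 48) = 0.31, so p = 13.5 + 0.31q.
Competitive equilibrium: 92.7 − 0.54q = 13.5 + 0.31q → q* = 93.1765, p* = 42.3847.
At q = 63: demand price = 92.7 − 0.54·63 = 58.68; supply price = 13.5 + 0.31·63 = 33.03.
Δq = 93.1765 − 63 = 30.1765; wedge = 58.68 − 33.03 = 25.65.
DWL = ½ × 30.1765 × 25.65 = $387.01 thousand.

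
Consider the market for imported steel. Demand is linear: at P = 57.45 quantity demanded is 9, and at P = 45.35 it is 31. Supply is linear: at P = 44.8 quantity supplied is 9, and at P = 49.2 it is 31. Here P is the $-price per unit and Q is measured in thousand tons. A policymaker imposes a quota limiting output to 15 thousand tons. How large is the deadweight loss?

Demand slope = (45.35 − 57.45)/(31 − 9) = −0.55, so P = 62.4 − 0.55Q.
Supply slope = (49.2 − 44.8)/(31 − 9) = 0.2, so P = 43 + 0.2Q.
Competitive equilibrium: 62.4 − 0.55Q = 43 + 0.2Q → Q* = 25.8667, P* = 48.1733.
At Q = 15: demand price = 62.4 − 0.55·15 = 54.15; supply price = 43 + 0.2·15 = 46.
ΔQ = 25.8667 − 15 = 10.8667; wedge = 54.15 − 46 = 8.15.
The triangle = ½ × 10.8667 × 8.15 = $44.28 thousand.

$44.28 thousand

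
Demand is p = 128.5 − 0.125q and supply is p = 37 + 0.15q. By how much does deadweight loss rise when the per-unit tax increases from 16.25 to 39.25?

Competitive equilibrium: 128.5 − 0.125q = 37 + 0.15q → q* = 332.7273, p* = 86.9091.
For a per-unit tax t: Δq = t/0.275, so DWL = ½·t·(t/0.275) = t²/0.55.
At t = 16.25: DWL = 480.114. At t = 39.25: DWL = 2801.023.
Increase = 2801.023 − 480.114 = 2320.91.

2320.91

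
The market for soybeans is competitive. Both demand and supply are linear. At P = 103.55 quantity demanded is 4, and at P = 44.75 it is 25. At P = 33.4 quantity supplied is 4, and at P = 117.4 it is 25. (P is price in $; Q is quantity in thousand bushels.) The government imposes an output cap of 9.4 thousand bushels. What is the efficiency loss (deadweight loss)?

$82.17 thousand

Demand slope = (44.75 − 103.55)/(25 − 4) = −2.8, so P = 114.75 − 2.8Q.
Supply slope = (117.4 − 33.4)/(25 − 4) = 4, so P = 17.4 + 4Q.
Competitive equilibrium: 114.75 − 2.8Q = 17.4 + 4Q → Q* = 14.3162, P* = 74.6647.
At Q = 9.4: demand price = 114.75 − 2.8·9.4 = 88.43; supply price = 17.4 + 4·9.4 = 55.
ΔQ = 14.3162 − 9.4 = 4.9162; wedge = 88.43 − 55 = 33.43.
The triangle = ½ × 4.9162 × 33.43 = $82.17 thousand.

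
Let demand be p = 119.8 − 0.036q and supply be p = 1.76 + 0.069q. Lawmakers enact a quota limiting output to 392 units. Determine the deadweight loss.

Competitive equilibrium: 119.8 − 0.036q = 1.76 + 0.069q → q* = 1124.1905, p* = 79.3291.
At q = 392: demand price = 119.8 − 0.036·392 = 105.688; supply price = 1.76 + 0.069·392 = 28.808.
Δq = 1124.1905 − 392 = 732.1905; wedge = 105.688 − 28.808 = 76.88.
DWL = ½ × 732.1905 × 76.88 = 28145.40.

28145.40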